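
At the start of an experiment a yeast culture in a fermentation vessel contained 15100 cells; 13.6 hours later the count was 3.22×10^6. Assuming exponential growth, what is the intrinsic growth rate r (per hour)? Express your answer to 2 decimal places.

From N(t) = N₀·e^(rt): e^(r·13.6) = 3.22×10^6/15100 = 213.25.
r·13.6 = ln(213.25) = 5.3624, so r = 5.3624/13.6 = 0.3943.

0.39 per hour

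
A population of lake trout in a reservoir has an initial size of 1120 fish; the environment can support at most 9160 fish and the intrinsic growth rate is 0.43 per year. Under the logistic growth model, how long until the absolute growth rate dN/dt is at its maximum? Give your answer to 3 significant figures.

4.58 years

Logistic growth is fastest at N = K/2 = 4580.
A = (K − N₀)/N₀ = 7.1786. Set K/(1 + A·e^(−rt)) = K/2 → A·e^(−rt) = 1.
e^(−0.43t) = 1/7.1786 = 0.139303, so t = ln(7.1786)/0.43 = 1.9711/0.43 = 4.584.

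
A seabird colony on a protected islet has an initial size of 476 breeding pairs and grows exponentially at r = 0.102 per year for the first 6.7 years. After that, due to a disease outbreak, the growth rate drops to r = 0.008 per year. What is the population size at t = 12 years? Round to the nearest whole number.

984 breeding pairs

Phase 1: N(6.7) = 476·e^(0.102×6.7) = 476·e^0.6834 = 942.766.
Phase 2 runs for 12 − 6.7 = 5.3 years at r = 0.008.
N(12) = 942.766·e^(0.008×5.3) = 942.766·e^0.0424 = 983.599.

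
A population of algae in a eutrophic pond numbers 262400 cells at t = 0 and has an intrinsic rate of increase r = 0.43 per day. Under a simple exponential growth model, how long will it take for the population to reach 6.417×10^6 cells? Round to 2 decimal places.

7.43 days

Set N₀·e^(rt) = 6.417×10^6: e^(0.43·t) = 6.417×10^6/262400 = 24.455.
0.43·t = ln(24.455) = 3.1968, so t = 3.1968/0.43 = 7.4345.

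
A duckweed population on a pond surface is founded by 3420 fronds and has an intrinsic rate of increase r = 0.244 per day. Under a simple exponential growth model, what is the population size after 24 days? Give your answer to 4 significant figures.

N(t) = N₀·e^(rt) = 3420 × e^(0.244×24) = 3420 × e^5.856.
e^5.856 ≈ 349.32, so N ≈ 3420 × 349.32 = 1.194688×10^6.

1195000 fronds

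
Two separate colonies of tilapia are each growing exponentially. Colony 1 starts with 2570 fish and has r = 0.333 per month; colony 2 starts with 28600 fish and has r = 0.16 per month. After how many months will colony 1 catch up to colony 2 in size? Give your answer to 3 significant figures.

13.9 months

Set 2570·e^(0.333t) = 28600·e^(0.16t).
e^((0.333 − 0.16)t) = 28600/2570 → e^(0.173·t) = 11.128.
0.173·t = ln(11.128) = 2.4095, so t = 2.4095/0.173 = 13.928.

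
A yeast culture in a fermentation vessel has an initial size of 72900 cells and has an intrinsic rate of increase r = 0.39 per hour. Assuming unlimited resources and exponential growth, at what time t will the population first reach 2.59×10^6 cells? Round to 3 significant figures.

9.15 hours

Set N₀·e^(rt) = 2.59×10^6: e^(0.39·t) = 2.59×10^6/72900 = 35.528.
0.39·t = ln(35.528) = 3.5703, so t = 3.5703/0.39 = 9.1547.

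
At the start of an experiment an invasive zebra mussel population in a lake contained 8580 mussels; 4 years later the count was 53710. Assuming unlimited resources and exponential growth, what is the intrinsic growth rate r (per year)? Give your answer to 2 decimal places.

From N(t) = N₀·e^(rt): e^(r·4) = 53710/8580 = 6.2599.
r·4 = ln(6.2599) = 1.8342, so r = 1.8342/4 = 0.45854.

0.46 per year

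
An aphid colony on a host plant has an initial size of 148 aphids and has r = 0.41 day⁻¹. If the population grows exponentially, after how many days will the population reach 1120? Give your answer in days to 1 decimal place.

Set N₀·e^(rt) = 1120: e^(0.41·t) = 1120/148 = 7.5676.
0.41·t = ln(7.5676) = 2.0239, so t = 2.0239/0.41 = 4.9363.

4.9 days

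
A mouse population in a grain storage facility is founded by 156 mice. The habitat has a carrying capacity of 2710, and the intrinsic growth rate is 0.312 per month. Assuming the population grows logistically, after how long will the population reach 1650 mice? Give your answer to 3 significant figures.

A = (K − N₀)/N₀ = (2710 − 156)/156 = 16.372.
Solve 2710/(1 + 16.372·e^(−0.312t)) = 1650: 1 + 16.372·e^(−0.312t) = 1.6424, so e^(−0.312t) = 0.0392397.
−0.312·t = ln(0.0392397) = -3.2381, so t = 3.2381/0.312 = 10.378.

10.4 months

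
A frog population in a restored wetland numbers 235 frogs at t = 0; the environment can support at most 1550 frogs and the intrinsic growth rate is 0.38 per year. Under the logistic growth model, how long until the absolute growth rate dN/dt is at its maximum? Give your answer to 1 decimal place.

4.5 years

Logistic growth is fastest at N = K/2 = 775.
A = (K − N₀)/N₀ = 5.5957. Set K/(1 + A·e^(−rt)) = K/2 → A·e^(−rt) = 1.
e^(−0.38t) = 1/5.5957 = 0.178707, so t = ln(5.5957)/0.38 = 1.722/0.38 = 4.5316.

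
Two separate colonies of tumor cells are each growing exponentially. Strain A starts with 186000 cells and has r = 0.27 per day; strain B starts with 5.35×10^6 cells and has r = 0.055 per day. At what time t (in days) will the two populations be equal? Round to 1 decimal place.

15.6 days

Set 186000·e^(0.27t) = 5.35×10^6·e^(0.055t).
e^((0.27 − 0.055)t) = 5.35×10^6/186000 → e^(0.215·t) = 28.763.
0.215·t = ln(28.763) = 3.3591, so t = 3.3591/0.215 = 15.624.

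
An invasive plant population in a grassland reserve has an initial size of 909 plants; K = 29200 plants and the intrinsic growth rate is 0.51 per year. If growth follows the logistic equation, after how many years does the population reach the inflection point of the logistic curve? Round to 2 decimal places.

Logistic growth is fastest at N = K/2 = 14600.
A = (K − N₀)/N₀ = 31.123. Set K/(1 + A·e^(−rt)) = K/2 → A·e^(−rt) = 1.
e^(−0.51t) = 1/31.123 = 0.0321304, so t = ln(31.123)/0.51 = 3.438/0.51 = 6.7411.

6.74 years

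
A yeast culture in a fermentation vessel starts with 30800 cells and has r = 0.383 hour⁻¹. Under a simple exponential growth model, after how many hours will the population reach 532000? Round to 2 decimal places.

Set N₀·e^(rt) = 532000: e^(0.383·t) = 532000/30800 = 17.273.
0.383·t = ln(17.273) = 2.8491, so t = 2.8491/0.383 = 7.439.

7.44 hours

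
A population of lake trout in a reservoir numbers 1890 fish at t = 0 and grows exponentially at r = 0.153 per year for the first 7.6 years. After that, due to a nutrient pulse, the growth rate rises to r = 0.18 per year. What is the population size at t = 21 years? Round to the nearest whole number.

67449 fish

Phase 1: N(7.6) = 1890·e^(0.153×7.6) = 1890·e^1.163 = 6045.88.
Phase 2 runs for 21 − 7.6 = 13.4 years at r = 0.18.
N(21) = 6045.88·e^(0.18×13.4) = 6045.88·e^2.412 = 67449.3.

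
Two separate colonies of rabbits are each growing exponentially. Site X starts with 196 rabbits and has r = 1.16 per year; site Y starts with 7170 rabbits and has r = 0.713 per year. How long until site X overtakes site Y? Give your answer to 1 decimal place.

Set 196·e^(1.16t) = 7170·e^(0.713t).
e^((1.16 − 0.713)t) = 7170/196 → e^(0.447·t) = 36.582.
0.447·t = ln(36.582) = 3.5995, so t = 3.5995/0.447 = 8.0527.

8.1 years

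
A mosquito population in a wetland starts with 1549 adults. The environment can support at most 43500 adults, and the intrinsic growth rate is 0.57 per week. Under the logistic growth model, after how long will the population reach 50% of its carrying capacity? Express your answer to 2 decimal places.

5.79 weeks

A = (K − N₀)/N₀ = (43500 − 1549)/1549 = 27.083.
Solve 43500/(1 + 27.083·e^(−0.57t)) = 21750: 1 + 27.083·e^(−0.57t) = 2, so e^(−0.57t) = 0.036924.
−0.57·t = ln(0.036924) = -3.2989, so t = 3.2989/0.57 = 5.7875.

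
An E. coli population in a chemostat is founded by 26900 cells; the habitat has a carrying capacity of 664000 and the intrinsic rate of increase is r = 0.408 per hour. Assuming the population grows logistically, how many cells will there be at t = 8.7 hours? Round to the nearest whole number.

395100 cells

A = (K − N₀)/N₀ = (664000 − 26900)/26900 = 23.684.
N(t) = K/(1 + A·e^(−rt)) = 664000/(1 + 23.684×e^(−0.408×8.7)).
e^(−3.55) = 0.028736; denominator = 1 + 23.684×0.028736 = 1.6806.
N = 664000/1.6806 = 395100.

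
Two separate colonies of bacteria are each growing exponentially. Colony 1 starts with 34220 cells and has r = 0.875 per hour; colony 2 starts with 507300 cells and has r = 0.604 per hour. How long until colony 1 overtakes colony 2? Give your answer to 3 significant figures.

Set 34220·e^(0.875t) = 507300·e^(0.604t).
e^((0.875 − 0.604)t) = 507300/34220 → e^(0.271·t) = 14.825.
0.271·t = ln(14.825) = 2.6963, so t = 2.6963/0.271 = 9.9494.

9.95 hours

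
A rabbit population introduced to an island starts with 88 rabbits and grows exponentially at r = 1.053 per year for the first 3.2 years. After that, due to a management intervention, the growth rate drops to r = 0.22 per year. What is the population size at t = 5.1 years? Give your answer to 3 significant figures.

Phase 1: N(3.2) = 88·e^(1.053×3.2) = 88·e^3.37 = 2557.89.
Phase 2 runs for 5.1 − 3.2 = 1.9 years at r = 0.22.
N(5.1) = 2557.89·e^(0.22×1.9) = 2557.89·e^0.418 = 3885.23.

3890 rabbits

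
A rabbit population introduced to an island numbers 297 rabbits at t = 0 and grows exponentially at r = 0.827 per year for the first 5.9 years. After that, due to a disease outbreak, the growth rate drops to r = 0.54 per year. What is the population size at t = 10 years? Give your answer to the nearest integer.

357551 rabbits

Phase 1: N(5.9) = 297·e^(0.827×5.9) = 297·e^4.879 = 39067.
Phase 2 runs for 10 − 5.9 = 4.1 years at r = 0.54.
N(10) = 39067·e^(0.54×4.1) = 39067·e^2.214 = 357551.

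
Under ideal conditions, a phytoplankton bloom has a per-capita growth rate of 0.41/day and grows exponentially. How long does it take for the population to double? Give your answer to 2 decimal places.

1.69 days

Doubling time t_d = ln(2)/r = 0.6931/0.41 = 1.6906.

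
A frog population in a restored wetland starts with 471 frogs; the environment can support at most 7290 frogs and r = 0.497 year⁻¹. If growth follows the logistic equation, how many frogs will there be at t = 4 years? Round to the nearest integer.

A = (K − N₀)/N₀ = (7290 − 471)/471 = 14.478.
N(t) = K/(1 + A·e^(−rt)) = 7290/(1 + 14.478×e^(−0.497×4)).
e^(−1.988) = 0.13697; denominator = 1 + 14.478×0.13697 = 2.983.
N = 7290/2.983 = 2443.85.

2444 frogs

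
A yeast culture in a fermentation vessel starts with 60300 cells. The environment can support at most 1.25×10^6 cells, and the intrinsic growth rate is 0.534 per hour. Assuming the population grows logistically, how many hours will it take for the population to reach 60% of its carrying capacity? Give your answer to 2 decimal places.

6.34 hours

A = (K − N₀)/N₀ = (1.25×10^6 − 60300)/60300 = 19.73.
Solve 1.25×10^6/(1 + 19.73·e^(−0.534t)) = 750000: 1 + 19.73·e^(−0.534t) = 1.6667, so e^(−0.534t) = 0.03379.
−0.534·t = ln(0.03379) = -3.3876, so t = 3.3876/0.534 = 6.3438.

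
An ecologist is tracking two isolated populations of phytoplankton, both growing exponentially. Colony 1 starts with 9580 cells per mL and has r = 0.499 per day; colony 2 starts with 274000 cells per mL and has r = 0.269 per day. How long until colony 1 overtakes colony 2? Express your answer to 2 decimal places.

14.58 days

Set 9580·e^(0.499t) = 274000·e^(0.269t).
e^((0.499 − 0.269)t) = 274000/9580 → e^(0.23·t) = 28.601.
0.23·t = ln(28.601) = 3.3535, so t = 3.3535/0.23 = 14.58.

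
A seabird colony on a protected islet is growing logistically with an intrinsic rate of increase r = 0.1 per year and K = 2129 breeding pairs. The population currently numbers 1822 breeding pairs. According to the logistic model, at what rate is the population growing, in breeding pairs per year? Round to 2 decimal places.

26.27 breeding pairs per year

dN/dt = rN(1 − N/K) = 0.1 × 1822 × (1 − 1822/2129).
1 − 1822/2129 = 0.1442; dN/dt = 0.1 × 1822 × 0.1442 = 26.273.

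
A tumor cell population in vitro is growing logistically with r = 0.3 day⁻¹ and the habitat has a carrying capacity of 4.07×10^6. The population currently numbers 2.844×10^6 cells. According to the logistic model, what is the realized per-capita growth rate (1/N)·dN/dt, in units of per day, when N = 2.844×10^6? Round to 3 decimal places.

(1/N)·dN/dt = r(1 − N/K) = 0.3 × (1 − 2.844×10^6/4.07×10^6).
= 0.3 × 0.30123 = 0.090369.

0.090 per day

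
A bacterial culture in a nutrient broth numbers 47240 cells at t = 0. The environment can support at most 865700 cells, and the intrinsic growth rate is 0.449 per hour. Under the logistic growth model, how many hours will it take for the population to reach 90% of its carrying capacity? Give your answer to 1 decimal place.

11.2 hours

A = (K − N₀)/N₀ = (865700 − 47240)/47240 = 17.326.
Solve 865700/(1 + 17.326·e^(−0.449t)) = 779130: 1 + 17.326·e^(−0.449t) = 1.1111, so e^(−0.449t) = 0.00641313.
−0.449·t = ln(0.00641313) = -5.0494, so t = 5.0494/0.449 = 11.246.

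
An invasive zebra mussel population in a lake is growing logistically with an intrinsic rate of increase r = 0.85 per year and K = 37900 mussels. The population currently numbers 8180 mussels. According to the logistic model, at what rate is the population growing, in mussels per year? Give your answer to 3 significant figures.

dN/dt = rN(1 − N/K) = 0.85 × 8180 × (1 − 8180/37900).
1 − 8180/37900 = 0.78417; dN/dt = 0.85 × 8180 × 0.78417 = 5452.3.

5450 mussels per year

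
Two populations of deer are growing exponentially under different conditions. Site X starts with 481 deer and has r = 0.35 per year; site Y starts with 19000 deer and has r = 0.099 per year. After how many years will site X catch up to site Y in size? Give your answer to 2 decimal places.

14.65 years

Set 481·e^(0.35t) = 19000·e^(0.099t).
e^((0.35 − 0.099)t) = 19000/481 → e^(0.251·t) = 39.501.
0.251·t = ln(39.501) = 3.6763, so t = 3.6763/0.251 = 14.647.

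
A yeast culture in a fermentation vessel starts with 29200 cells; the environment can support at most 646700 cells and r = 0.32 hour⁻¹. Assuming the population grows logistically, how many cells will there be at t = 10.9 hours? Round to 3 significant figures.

A = (K − N₀)/N₀ = (646700 − 29200)/29200 = 21.147.
N(t) = K/(1 + A·e^(−rt)) = 646700/(1 + 21.147×e^(−0.32×10.9)).
e^(−3.488) = 0.030562; denominator = 1 + 21.147×0.030562 = 1.6463.
N = 646700/1.6463 = 392820.

393000 cells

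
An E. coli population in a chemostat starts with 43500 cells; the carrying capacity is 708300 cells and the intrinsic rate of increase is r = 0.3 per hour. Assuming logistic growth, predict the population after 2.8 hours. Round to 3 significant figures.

93200 cells

A = (K − N₀)/N₀ = (708300 − 43500)/43500 = 15.283.
N(t) = K/(1 + A·e^(−rt)) = 708300/(1 + 15.283×e^(−0.3×2.8)).
e^(−0.84) = 0.43171; denominator = 1 + 15.283×0.43171 = 7.5977.
N = 708300/7.5977 = 93225.2.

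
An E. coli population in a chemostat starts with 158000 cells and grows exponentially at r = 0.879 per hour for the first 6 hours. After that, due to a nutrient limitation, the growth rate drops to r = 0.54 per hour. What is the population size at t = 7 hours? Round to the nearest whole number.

Phase 1: N(6) = 158000·e^(0.879×6) = 158000·e^5.274 = 3.084084×10^7.
Phase 2 runs for 7 − 6 = 1 hours at r = 0.54.
N(7) = 3.084084×10^7·e^(0.54×1) = 3.084084×10^7·e^0.54 = 5.292309×10^7.

52923091 cells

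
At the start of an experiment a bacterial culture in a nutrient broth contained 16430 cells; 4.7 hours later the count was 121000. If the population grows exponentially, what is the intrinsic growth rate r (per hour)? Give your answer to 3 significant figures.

0.425 per hour

From N(t) = N₀·e^(rt): e^(r·4.7) = 121000/16430 = 7.3646.
r·4.7 = ln(7.3646) = 1.9967, so r = 1.9967/4.7 = 0.42483.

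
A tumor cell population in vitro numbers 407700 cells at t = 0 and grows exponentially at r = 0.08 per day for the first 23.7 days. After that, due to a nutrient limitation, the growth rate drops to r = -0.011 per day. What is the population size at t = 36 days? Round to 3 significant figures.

2370000 cells

Phase 1: N(23.7) = 407700·e^(0.08×23.7) = 407700·e^1.896 = 2.714958×10^6.
Phase 2 runs for 36 − 23.7 = 12.3 days at r = -0.011.
N(36) = 2.714958×10^6·e^(-0.011×12.3) = 2.714958×10^6·e^-0.1353 = 2.37139×10^6.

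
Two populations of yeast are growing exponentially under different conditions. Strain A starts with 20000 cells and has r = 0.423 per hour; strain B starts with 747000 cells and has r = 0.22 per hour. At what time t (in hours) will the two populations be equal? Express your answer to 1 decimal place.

17.8 hours

Set 20000·e^(0.423t) = 747000·e^(0.22t).
e^((0.423 − 0.22)t) = 747000/20000 → e^(0.203·t) = 37.35.
0.203·t = ln(37.35) = 3.6203, so t = 3.6203/0.203 = 17.834.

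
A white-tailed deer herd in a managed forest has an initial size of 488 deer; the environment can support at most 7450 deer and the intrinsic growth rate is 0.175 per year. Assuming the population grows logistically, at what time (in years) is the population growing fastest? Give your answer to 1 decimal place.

15.2 years

Logistic growth is fastest at N = K/2 = 3725.
A = (K − N₀)/N₀ = 14.266. Set K/(1 + A·e^(−rt)) = K/2 → A·e^(−rt) = 1.
e^(−0.175t) = 1/14.266 = 0.0700948, so t = ln(14.266)/0.175 = 2.6579/0.175 = 15.188.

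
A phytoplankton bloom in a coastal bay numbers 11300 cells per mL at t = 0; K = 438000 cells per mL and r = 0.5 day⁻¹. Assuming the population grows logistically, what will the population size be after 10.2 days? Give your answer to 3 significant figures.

A = (K − N₀)/N₀ = (438000 − 11300)/11300 = 37.761.
N(t) = K/(1 + A·e^(−rt)) = 438000/(1 + 37.761×e^(−0.5×10.2)).
e^(−5.1) = 0.0060967; denominator = 1 + 37.761×0.0060967 = 1.2302.
N = 438000/1.2302 = 356034.

356000 cells per mL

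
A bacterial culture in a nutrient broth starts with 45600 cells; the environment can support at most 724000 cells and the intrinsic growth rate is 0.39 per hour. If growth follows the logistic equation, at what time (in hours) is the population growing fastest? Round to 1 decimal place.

Logistic growth is fastest at N = K/2 = 362000.
A = (K − N₀)/N₀ = 14.877. Set K/(1 + A·e^(−rt)) = K/2 → A·e^(−rt) = 1.
e^(−0.39t) = 1/14.877 = 0.067217, so t = ln(14.877)/0.39 = 2.6998/0.39 = 6.9226.

6.9 hours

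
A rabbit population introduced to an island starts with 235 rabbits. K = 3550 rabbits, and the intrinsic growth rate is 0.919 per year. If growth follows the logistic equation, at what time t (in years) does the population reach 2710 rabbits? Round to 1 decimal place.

A = (K − N₀)/N₀ = (3550 − 235)/235 = 14.106.
Solve 3550/(1 + 14.106·e^(−0.919t)) = 2710: 1 + 14.106·e^(−0.919t) = 1.31, so e^(−0.919t) = 0.0219733.
−0.919·t = ln(0.0219733) = -3.8179, so t = 3.8179/0.919 = 4.1544.

4.2 years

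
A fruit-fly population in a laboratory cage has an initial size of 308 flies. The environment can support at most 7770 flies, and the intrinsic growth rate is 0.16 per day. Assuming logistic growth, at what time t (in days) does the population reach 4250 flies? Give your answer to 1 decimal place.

A = (K − N₀)/N₀ = (7770 − 308)/308 = 24.227.
Solve 7770/(1 + 24.227·e^(−0.16t)) = 4250: 1 + 24.227·e^(−0.16t) = 1.8282, so e^(−0.16t) = 0.0341861.
−0.16·t = ln(0.0341861) = -3.3759, so t = 3.3759/0.16 = 21.1.

21.1 days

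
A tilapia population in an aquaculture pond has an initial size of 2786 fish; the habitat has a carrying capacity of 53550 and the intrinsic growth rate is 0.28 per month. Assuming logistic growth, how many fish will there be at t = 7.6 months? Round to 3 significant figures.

A = (K − N₀)/N₀ = (53550 − 2786)/2786 = 18.221.
N(t) = K/(1 + A·e^(−rt)) = 53550/(1 + 18.221×e^(−0.28×7.6)).
e^(−2.128) = 0.11908; denominator = 1 + 18.221×0.11908 = 3.1697.
N = 53550/3.1697 = 16894.4.

16900 fish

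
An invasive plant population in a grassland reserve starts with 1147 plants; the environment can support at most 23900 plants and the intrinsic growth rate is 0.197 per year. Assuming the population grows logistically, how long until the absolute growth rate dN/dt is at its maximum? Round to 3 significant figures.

15.2 years

Logistic growth is fastest at N = K/2 = 11950.
A = (K − N₀)/N₀ = 19.837. Set K/(1 + A·e^(−rt)) = K/2 → A·e^(−rt) = 1.
e^(−0.197t) = 1/19.837 = 0.0504109, so t = ln(19.837)/0.197 = 2.9875/0.197 = 15.165.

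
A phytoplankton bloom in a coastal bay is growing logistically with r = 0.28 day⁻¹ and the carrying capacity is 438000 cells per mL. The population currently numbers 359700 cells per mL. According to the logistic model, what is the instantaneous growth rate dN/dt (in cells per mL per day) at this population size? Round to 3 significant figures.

18000 cells per mL per day

dN/dt = rN(1 − N/K) = 0.28 × 359700 × (1 − 359700/438000).
1 − 359700/438000 = 0.17877; dN/dt = 0.28 × 359700 × 0.17877 = 18005.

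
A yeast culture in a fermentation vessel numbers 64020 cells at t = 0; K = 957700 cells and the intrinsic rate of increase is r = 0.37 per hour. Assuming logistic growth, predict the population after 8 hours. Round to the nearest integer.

555717 cells

A = (K − N₀)/N₀ = (957700 − 64020)/64020 = 13.959.
N(t) = K/(1 + A·e^(−rt)) = 957700/(1 + 13.959×e^(−0.37×8)).
e^(−2.96) = 0.051819; denominator = 1 + 13.959×0.051819 = 1.7234.
N = 957700/1.7234 = 555717.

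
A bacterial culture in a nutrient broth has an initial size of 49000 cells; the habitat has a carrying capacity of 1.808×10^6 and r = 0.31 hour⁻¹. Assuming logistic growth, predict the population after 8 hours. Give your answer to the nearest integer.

451299 cells

A = (K − N₀)/N₀ = (1.808×10^6 − 49000)/49000 = 35.898.
N(t) = K/(1 + A·e^(−rt)) = 1.808×10^6/(1 + 35.898×e^(−0.31×8)).
e^(−2.48) = 0.083743; denominator = 1 + 35.898×0.083743 = 4.0062.
N = 1.808×10^6/4.0062 = 451299.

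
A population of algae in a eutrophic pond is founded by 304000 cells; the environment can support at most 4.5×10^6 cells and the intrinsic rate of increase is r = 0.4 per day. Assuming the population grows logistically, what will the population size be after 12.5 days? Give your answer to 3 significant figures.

4120000 cells

A = (K − N₀)/N₀ = (4.5×10^6 − 304000)/304000 = 13.803.
N(t) = K/(1 + A·e^(−rt)) = 4.5×10^6/(1 + 13.803×e^(−0.4×12.5)).
e^(−5) = 0.0067379; denominator = 1 + 13.803×0.0067379 = 1.093.
N = 4.5×10^6/1.093 = 4.117104×10^6.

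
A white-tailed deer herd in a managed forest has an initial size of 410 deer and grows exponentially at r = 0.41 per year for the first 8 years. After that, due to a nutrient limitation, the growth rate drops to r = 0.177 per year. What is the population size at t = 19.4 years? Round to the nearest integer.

Phase 1: N(8) = 410·e^(0.41×8) = 410·e^3.28 = 10896.1.
Phase 2 runs for 19.4 − 8 = 11.4 years at r = 0.177.
N(19.4) = 10896.1·e^(0.177×11.4) = 10896.1·e^2.018 = 81957.6.

81958 deer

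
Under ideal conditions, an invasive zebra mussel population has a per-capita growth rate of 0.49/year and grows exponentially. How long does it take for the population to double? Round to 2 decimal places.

1.41 years

Doubling time t_d = ln(2)/r = 0.6931/0.49 = 1.4146.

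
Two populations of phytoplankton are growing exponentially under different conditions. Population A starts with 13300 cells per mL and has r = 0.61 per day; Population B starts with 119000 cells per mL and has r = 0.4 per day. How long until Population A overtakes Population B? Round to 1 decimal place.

Set 13300·e^(0.61t) = 119000·e^(0.4t).
e^((0.61 − 0.4)t) = 119000/13300 → e^(0.21·t) = 8.9474.
0.21·t = ln(8.9474) = 2.1914, so t = 2.1914/0.21 = 10.435.

10.4 days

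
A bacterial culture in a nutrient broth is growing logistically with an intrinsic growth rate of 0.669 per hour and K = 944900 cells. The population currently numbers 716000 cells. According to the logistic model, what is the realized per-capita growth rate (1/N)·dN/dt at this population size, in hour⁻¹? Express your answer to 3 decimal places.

(1/N)·dN/dt = r(1 − N/K) = 0.669 × (1 − 716000/944900).
= 0.669 × 0.24225 = 0.16206.

0.162 per hour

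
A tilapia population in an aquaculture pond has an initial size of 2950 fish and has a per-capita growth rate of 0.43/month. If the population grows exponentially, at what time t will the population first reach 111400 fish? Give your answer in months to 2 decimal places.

Set N₀·e^(rt) = 111400: e^(0.43·t) = 111400/2950 = 37.763.
0.43·t = ln(37.763) = 3.6313, so t = 3.6313/0.43 = 8.4449.

8.44 months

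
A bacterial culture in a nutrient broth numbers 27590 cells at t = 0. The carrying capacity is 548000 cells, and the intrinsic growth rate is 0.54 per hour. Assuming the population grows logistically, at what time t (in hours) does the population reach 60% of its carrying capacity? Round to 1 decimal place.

A = (K − N₀)/N₀ = (548000 − 27590)/27590 = 18.862.
Solve 548000/(1 + 18.862·e^(−0.54t)) = 328800: 1 + 18.862·e^(−0.54t) = 1.6667, so e^(−0.54t) = 0.0353439.
−0.54·t = ln(0.0353439) = -3.3426, so t = 3.3426/0.54 = 6.1901.

6.2 hours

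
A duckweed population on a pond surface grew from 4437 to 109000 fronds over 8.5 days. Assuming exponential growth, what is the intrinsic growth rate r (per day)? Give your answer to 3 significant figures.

From N(t) = N₀·e^(rt): e^(r·8.5) = 109000/4437 = 24.566.
r·8.5 = ln(24.566) = 3.2014, so r = 3.2014/8.5 = 0.37663.

0.377 per day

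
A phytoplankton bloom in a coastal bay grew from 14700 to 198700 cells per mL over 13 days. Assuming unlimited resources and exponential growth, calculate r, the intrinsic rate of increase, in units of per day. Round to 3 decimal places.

From N(t) = N₀·e^(rt): e^(r·13) = 198700/14700 = 13.517.
r·13 = ln(13.517) = 2.6039, so r = 2.6039/13 = 0.2003.

0.200 per day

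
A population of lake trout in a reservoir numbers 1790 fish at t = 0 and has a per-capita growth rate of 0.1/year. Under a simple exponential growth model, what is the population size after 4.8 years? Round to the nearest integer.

2893 fish

N(t) = N₀·e^(rt) = 1790 × e^(0.1×4.8) = 1790 × e^0.48.
e^0.48 ≈ 1.6161, so N ≈ 1790 × 1.6161 = 2892.77.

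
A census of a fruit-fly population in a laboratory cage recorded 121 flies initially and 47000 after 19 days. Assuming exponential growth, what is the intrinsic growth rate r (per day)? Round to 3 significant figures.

0.314 per day

From N(t) = N₀·e^(rt): e^(r·19) = 47000/121 = 388.43.
r·19 = ln(388.43) = 5.9621, so r = 5.9621/19 = 0.3138.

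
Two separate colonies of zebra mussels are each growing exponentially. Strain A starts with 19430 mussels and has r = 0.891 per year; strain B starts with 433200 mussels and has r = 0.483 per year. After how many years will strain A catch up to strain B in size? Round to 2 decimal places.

Set 19430·e^(0.891t) = 433200·e^(0.483t).
e^((0.891 − 0.483)t) = 433200/19430 → e^(0.408·t) = 22.295.
0.408·t = ln(22.295) = 3.1044, so t = 3.1044/0.408 = 7.6088.

7.61 years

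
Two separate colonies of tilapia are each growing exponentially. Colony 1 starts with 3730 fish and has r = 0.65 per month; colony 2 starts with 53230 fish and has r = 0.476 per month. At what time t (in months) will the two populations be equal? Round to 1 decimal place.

Set 3730·e^(0.65t) = 53230·e^(0.476t).
e^((0.65 − 0.476)t) = 53230/3730 → e^(0.174·t) = 14.271.
0.174·t = ln(14.271) = 2.6582, so t = 2.6582/0.174 = 15.277.

15.3 months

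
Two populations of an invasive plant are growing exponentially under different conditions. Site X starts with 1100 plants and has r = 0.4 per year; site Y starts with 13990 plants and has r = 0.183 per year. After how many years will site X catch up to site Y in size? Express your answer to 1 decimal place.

Set 1100·e^(0.4t) = 13990·e^(0.183t).
e^((0.4 − 0.183)t) = 13990/1100 → e^(0.217·t) = 12.718.
0.217·t = ln(12.718) = 2.543, so t = 2.543/0.217 = 11.719.

11.7 years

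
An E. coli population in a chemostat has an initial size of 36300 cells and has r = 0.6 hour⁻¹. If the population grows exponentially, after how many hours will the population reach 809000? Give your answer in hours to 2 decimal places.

Set N₀·e^(rt) = 809000: e^(0.6·t) = 809000/36300 = 22.287.
0.6·t = ln(22.287) = 3.104, so t = 3.104/0.6 = 5.1733.

5.17 hours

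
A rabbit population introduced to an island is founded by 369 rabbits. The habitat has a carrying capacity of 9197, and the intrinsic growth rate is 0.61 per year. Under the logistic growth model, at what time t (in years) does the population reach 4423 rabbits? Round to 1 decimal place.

5.1 years

A = (K − N₀)/N₀ = (9197 − 369)/369 = 23.924.
Solve 9197/(1 + 23.924·e^(−0.61t)) = 4423: 1 + 23.924·e^(−0.61t) = 2.0794, so e^(−0.61t) = 0.0451159.
−0.61·t = ln(0.0451159) = -3.0985, so t = 3.0985/0.61 = 5.0795.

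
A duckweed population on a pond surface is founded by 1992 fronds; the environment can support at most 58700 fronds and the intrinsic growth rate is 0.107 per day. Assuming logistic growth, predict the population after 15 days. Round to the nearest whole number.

A = (K − N₀)/N₀ = (58700 − 1992)/1992 = 28.468.
N(t) = K/(1 + A·e^(−rt)) = 58700/(1 + 28.468×e^(−0.107×15)).
e^(−1.605) = 0.20089; denominator = 1 + 28.468×0.20089 = 6.7189.
N = 58700/6.7189 = 8736.55.

8737 fronds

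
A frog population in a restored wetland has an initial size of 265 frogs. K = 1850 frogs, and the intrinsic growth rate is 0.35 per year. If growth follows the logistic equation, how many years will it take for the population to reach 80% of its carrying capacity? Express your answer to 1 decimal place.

9.1 years

A = (K − N₀)/N₀ = (1850 − 265)/265 = 5.9811.
Solve 1850/(1 + 5.9811·e^(−0.35t)) = 1480: 1 + 5.9811·e^(−0.35t) = 1.25, so e^(−0.35t) = 0.0417981.
−0.35·t = ln(0.0417981) = -3.1749, so t = 3.1749/0.35 = 9.0712.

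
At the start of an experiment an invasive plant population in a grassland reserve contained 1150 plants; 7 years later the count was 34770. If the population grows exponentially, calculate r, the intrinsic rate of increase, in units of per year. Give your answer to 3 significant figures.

From N(t) = N₀·e^(rt): e^(r·7) = 34770/1150 = 30.235.
r·7 = ln(30.235) = 3.409, so r = 3.409/7 = 0.487.

0.487 per year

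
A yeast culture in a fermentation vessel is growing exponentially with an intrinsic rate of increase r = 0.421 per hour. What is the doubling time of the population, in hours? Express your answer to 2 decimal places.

Doubling time t_d = ln(2)/r = 0.6931/0.421 = 1.6464.

1.65 hours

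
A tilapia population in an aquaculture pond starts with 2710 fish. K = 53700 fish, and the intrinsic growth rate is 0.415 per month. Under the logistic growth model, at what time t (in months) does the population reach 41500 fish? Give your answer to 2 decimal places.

A = (K − N₀)/N₀ = (53700 − 2710)/2710 = 18.815.
Solve 53700/(1 + 18.815·e^(−0.415t)) = 41500: 1 + 18.815·e^(−0.415t) = 1.294, so e^(−0.415t) = 0.0156241.
−0.415·t = ln(0.0156241) = -4.1589, so t = 4.1589/0.415 = 10.022.

10.02 months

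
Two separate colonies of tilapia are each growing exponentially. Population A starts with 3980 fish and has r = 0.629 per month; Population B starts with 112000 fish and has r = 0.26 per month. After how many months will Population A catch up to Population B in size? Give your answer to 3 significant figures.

9.04 months

Set 3980·e^(0.629t) = 112000·e^(0.26t).
e^((0.629 − 0.26)t) = 112000/3980 → e^(0.369·t) = 28.141.
0.369·t = ln(28.141) = 3.3372, so t = 3.3372/0.369 = 9.0439.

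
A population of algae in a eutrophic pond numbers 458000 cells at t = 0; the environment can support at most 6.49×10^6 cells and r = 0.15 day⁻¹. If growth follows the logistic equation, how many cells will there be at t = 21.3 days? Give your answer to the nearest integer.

4215540 cells

A = (K − N₀)/N₀ = (6.49×10^6 − 458000)/458000 = 13.17.
N(t) = K/(1 + A·e^(−rt)) = 6.49×10^6/(1 + 13.17×e^(−0.15×21.3)).
e^(−3.195) = 0.040967; denominator = 1 + 13.17×0.040967 = 1.5395.
N = 6.49×10^6/1.5395 = 4.21554×10^6.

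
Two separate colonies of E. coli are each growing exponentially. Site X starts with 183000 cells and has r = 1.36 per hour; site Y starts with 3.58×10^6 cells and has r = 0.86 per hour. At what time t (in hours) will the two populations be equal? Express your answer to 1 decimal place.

Set 183000·e^(1.36t) = 3.58×10^6·e^(0.86t).
e^((1.36 − 0.86)t) = 3.58×10^6/183000 → e^(0.5·t) = 19.563.
0.5·t = ln(19.563) = 2.9736, so t = 2.9736/0.5 = 5.9473.

5.9 hours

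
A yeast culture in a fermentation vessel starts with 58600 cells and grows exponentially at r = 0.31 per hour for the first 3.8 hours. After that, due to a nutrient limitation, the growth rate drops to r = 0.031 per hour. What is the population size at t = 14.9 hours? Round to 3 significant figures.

268000 cells

Phase 1: N(3.8) = 58600·e^(0.31×3.8) = 58600·e^1.178 = 190325.
Phase 2 runs for 14.9 − 3.8 = 11.1 hours at r = 0.031.
N(14.9) = 190325·e^(0.031×11.1) = 190325·e^0.3441 = 268496.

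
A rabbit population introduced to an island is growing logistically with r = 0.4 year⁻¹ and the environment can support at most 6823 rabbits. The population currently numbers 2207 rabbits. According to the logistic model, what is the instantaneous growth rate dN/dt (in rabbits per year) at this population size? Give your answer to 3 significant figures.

dN/dt = rN(1 − N/K) = 0.4 × 2207 × (1 − 2207/6823).
1 − 2207/6823 = 0.67654; dN/dt = 0.4 × 2207 × 0.67654 = 597.25.

597 rabbits per year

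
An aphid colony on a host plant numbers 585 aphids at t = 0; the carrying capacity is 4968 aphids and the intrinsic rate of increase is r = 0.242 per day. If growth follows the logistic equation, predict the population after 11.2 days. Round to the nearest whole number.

A = (K − N₀)/N₀ = (4968 − 585)/585 = 7.4923.
N(t) = K/(1 + A·e^(−rt)) = 4968/(1 + 7.4923×e^(−0.242×11.2)).
e^(−2.71) = 0.06651; denominator = 1 + 7.4923×0.06651 = 1.4983.
N = 4968/1.4983 = 3315.72.

3316 aphids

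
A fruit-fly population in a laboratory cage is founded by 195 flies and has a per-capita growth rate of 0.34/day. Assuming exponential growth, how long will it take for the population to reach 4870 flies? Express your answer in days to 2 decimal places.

Set N₀·e^(rt) = 4870: e^(0.34·t) = 4870/195 = 24.974.
0.34·t = ln(24.974) = 3.2178, so t = 3.2178/0.34 = 9.4643.

9.46 days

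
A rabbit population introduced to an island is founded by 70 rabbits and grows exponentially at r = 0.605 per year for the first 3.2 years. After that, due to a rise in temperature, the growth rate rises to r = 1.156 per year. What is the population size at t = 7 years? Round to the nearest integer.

39234 rabbits

Phase 1: N(3.2) = 70·e^(0.605×3.2) = 70·e^1.936 = 485.168.
Phase 2 runs for 7 − 3.2 = 3.8 years at r = 1.156.
N(7) = 485.168·e^(1.156×3.8) = 485.168·e^4.393 = 39233.9.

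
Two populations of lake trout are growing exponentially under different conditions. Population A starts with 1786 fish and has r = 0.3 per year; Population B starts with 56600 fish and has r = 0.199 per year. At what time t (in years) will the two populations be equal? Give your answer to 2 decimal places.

Set 1786·e^(0.3t) = 56600·e^(0.199t).
e^((0.3 − 0.199)t) = 56600/1786 → e^(0.101·t) = 31.691.
0.101·t = ln(31.691) = 3.456, so t = 3.456/0.101 = 34.218.

34.22 years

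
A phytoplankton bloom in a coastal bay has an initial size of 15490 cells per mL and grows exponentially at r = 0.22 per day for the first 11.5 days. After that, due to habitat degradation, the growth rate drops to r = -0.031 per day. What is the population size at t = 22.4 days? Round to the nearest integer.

138697 cells per mL

Phase 1: N(11.5) = 15490·e^(0.22×11.5) = 15490·e^2.53 = 194454.
Phase 2 runs for 22.4 − 11.5 = 10.9 days at r = -0.031.
N(22.4) = 194454·e^(-0.031×10.9) = 194454·e^-0.3379 = 138697.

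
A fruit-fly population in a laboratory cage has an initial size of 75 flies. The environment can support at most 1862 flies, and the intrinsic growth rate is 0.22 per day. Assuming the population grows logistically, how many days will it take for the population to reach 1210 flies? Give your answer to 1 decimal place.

A = (K − N₀)/N₀ = (1862 − 75)/75 = 23.827.
Solve 1862/(1 + 23.827·e^(−0.22t)) = 1210: 1 + 23.827·e^(−0.22t) = 1.5388, so e^(−0.22t) = 0.0226151.
−0.22·t = ln(0.0226151) = -3.7891, so t = 3.7891/0.22 = 17.223.

17.2 days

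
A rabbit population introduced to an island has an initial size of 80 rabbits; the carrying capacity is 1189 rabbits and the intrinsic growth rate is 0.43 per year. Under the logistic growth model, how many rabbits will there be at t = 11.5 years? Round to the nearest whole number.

A = (K − N₀)/N₀ = (1189 − 80)/80 = 13.863.
N(t) = K/(1 + A·e^(−rt)) = 1189/(1 + 13.863×e^(−0.43×11.5)).
e^(−4.945) = 0.0071189; denominator = 1 + 13.863×0.0071189 = 1.0987.
N = 1189/1.0987 = 1082.2.

1082 rabbits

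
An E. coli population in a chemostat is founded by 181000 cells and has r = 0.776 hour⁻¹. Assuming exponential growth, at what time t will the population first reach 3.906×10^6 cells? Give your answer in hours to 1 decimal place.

Set N₀·e^(rt) = 3.906×10^6: e^(0.776·t) = 3.906×10^6/181000 = 21.58.
0.776·t = ln(21.58) = 3.0718, so t = 3.0718/0.776 = 3.9585.

4.0 hours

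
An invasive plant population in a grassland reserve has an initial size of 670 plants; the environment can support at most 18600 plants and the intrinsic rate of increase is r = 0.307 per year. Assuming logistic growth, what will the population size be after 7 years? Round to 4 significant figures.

4514 plants

A = (K − N₀)/N₀ = (18600 − 670)/670 = 26.761.
N(t) = K/(1 + A·e^(−rt)) = 18600/(1 + 26.761×e^(−0.307×7)).
e^(−2.149) = 0.1166; denominator = 1 + 26.761×0.1166 = 4.1204.
N = 18600/4.1204 = 4514.15.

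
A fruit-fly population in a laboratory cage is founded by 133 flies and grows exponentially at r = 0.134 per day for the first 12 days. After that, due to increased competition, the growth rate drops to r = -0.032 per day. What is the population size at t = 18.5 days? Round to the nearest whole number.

Phase 1: N(12) = 133·e^(0.134×12) = 133·e^1.608 = 664.044.
Phase 2 runs for 18.5 − 12 = 6.5 days at r = -0.032.
N(18.5) = 664.044·e^(-0.032×6.5) = 664.044·e^-0.208 = 539.342.

539 flies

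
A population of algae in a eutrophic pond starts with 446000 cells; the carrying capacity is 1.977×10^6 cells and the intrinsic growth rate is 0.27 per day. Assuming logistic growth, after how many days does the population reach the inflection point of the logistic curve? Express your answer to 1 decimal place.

4.6 days

Logistic growth is fastest at N = K/2 = 988500.
A = (K − N₀)/N₀ = 3.4327. Set K/(1 + A·e^(−rt)) = K/2 → A·e^(−rt) = 1.
e^(−0.27t) = 1/3.4327 = 0.291313, so t = ln(3.4327)/0.27 = 1.2334/0.27 = 4.568.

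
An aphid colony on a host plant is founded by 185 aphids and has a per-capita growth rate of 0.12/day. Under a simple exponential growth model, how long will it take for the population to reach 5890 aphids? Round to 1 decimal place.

Set N₀·e^(rt) = 5890: e^(0.12·t) = 5890/185 = 31.838.
0.12·t = ln(31.838) = 3.4607, so t = 3.4607/0.12 = 28.839.

28.8 days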